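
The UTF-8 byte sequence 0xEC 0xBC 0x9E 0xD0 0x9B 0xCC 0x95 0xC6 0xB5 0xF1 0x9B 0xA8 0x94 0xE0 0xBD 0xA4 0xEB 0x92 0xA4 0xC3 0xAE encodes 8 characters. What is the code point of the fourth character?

U+01B5

Offset 0: leading byte 0xEC = 11101100 → 3-byte char #1 = EC BC 9E.
Offset 3: leading byte 0xD0 = 11010000 → 2-byte char #2 = D0 9B.
Offset 5: leading byte 0xCC = 11001100 → 2-byte char #3 = CC 95.
Offset 7: leading byte 0xC6 = 11000110 → 2-byte char #4 = C6 B5.
Leading byte 0xC6 = 11000110 matches 110xxxxx → 2-byte sequence.
Byte 1: 0xC6 = 11000110, payload 00110 (5 bits).
Byte 2: 0xB5 = 10110101 (10xxxxxx ✓), payload 110101.
Concatenate: 00110110101 = 0x1B5 (11 bits → U+01B5).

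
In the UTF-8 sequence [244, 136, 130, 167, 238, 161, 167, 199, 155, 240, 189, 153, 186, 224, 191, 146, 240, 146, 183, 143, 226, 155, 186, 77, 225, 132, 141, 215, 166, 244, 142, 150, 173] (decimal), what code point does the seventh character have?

Offset 0: leading byte 0xF4 = 11110100 → 4-byte char #1 = F4 88 82 A7.
Offset 4: leading byte 0xEE = 11101110 → 3-byte char #2 = EE A1 A7.
Offset 7: leading byte 0xC7 = 11000111 → 2-byte char #3 = C7 9B.
Offset 9: leading byte 0xF0 = 11110000 → 4-byte char #4 = F0 BD 99 BA.
Offset 13: leading byte 0xE0 = 11100000 → 3-byte char #5 = E0 BF 92.
Offset 16: leading byte 0xF0 = 11110000 → 4-byte char #6 = F0 92 B7 8F.
Offset 20: leading byte 0xE2 = 11100010 → 3-byte char #7 = E2 9B BA.
Leading byte 0xE2 = 11100010 matches 1110xxxx → 3-byte sequence.
Byte 1: 0xE2 = 11100010, payload 0010 (4 bits).
Byte 2: 0x9B = 10011011 (10xxxxxx ✓), payload 011011.
Byte 3: 0xBA = 10111010 (10xxxxxx ✓), payload 111010.
Concatenate: 0010011011111010 = 0x26FA (16 bits → U+26FA).

U+26FA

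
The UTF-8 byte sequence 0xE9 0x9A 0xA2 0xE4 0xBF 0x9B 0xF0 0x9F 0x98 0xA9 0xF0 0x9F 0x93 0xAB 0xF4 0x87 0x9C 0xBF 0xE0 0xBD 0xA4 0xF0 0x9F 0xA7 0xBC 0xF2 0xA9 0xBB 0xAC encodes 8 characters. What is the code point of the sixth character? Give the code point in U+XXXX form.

Offset 0: leading byte 0xE9 = 11101001 → 3-byte char #1 = E9 9A A2.
Offset 3: leading byte 0xE4 = 11100100 → 3-byte char #2 = E4 BF 9B.
Offset 6: leading byte 0xF0 = 11110000 → 4-byte char #3 = F0 9F 98 A9.
Offset 10: leading byte 0xF0 = 11110000 → 4-byte char #4 = F0 9F 93 AB.
Offset 14: leading byte 0xF4 = 11110100 → 4-byte char #5 = F4 87 9C BF.
Offset 18: leading byte 0xE0 = 11100000 → 3-byte char #6 = E0 BD A4.
Leading byte 0xE0 = 11100000 matches 1110xxxx → 3-byte sequence.
Byte 1: 0xE0 = 11100000, payload 0000 (4 bits).
Byte 2: 0xBD = 10111101 (10xxxxxx ✓), payload 111101.
Byte 3: 0xA4 = 10100100 (10xxxxxx ✓), payload 100100.
Concatenate: 0000111101100100 = 0xF64 (16 bits → U+0F64).

U+0F64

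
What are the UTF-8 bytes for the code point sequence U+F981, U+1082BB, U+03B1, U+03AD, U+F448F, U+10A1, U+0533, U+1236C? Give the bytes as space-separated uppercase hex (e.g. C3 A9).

U+F981: 3-byte form → EF A6 81.
U+1082BB: 4-byte form → F4 88 8A BB.
U+03B1: 2-byte form → CE B1.
U+03AD: 2-byte form → CE AD.
U+F448F: 4-byte form → F3 B4 92 8F.
U+10A1: 3-byte form → E1 82 A1.
U+0533: 2-byte form → D4 B3.
U+1236C: 4-byte form → F0 92 8D AC.
Concatenated (24 bytes): EF A6 81 F4 88 8A BB CE B1 CE AD F3 B4 92 8F E1 82 A1 D4 B3 F0 92 8D AC.

EF A6 81 F4 88 8A BB CE B1 CE AD F3 B4 92 8F E1 82 A1 D4 B3 F0 92 8D AC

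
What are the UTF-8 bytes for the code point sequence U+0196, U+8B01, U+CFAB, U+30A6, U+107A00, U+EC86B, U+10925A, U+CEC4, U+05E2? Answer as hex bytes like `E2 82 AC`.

C6 96 E8 AC 81 EC BE AB E3 82 A6 F4 87 A8 80 F3 AC A1 AB F4 89 89 9A EC BB 84 D7 A2

U+0196: 2-byte form → C6 96.
U+8B01: 3-byte form → E8 AC 81.
U+CFAB: 3-byte form → EC BE AB.
U+30A6: 3-byte form → E3 82 A6.
U+107A00: 4-byte form → F4 87 A8 80.
U+EC86B: 4-byte form → F3 AC A1 AB.
U+10925A: 4-byte form → F4 89 89 9A.
U+CEC4: 3-byte form → EC BB 84.
U+05E2: 2-byte form → D7 A2.
Concatenated (28 bytes): C6 96 E8 AC 81 EC BE AB E3 82 A6 F4 87 A8 80 F3 AC A1 AB F4 89 89 9A EC BB 84 D7 A2.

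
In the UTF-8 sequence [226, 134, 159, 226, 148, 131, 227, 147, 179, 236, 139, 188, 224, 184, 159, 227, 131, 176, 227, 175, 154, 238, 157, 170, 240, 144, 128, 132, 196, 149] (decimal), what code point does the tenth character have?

U+0115

Offset 0: leading byte 0xE2 = 11100010 → 3-byte char #1 = E2 86 9F.
Offset 3: leading byte 0xE2 = 11100010 → 3-byte char #2 = E2 94 83.
Offset 6: leading byte 0xE3 = 11100011 → 3-byte char #3 = E3 93 B3.
Offset 9: leading byte 0xEC = 11101100 → 3-byte char #4 = EC 8B BC.
Offset 12: leading byte 0xE0 = 11100000 → 3-byte char #5 = E0 B8 9F.
Offset 15: leading byte 0xE3 = 11100011 → 3-byte char #6 = E3 83 B0.
Offset 18: leading byte 0xE3 = 11100011 → 3-byte char #7 = E3 AF 9A.
Offset 21: leading byte 0xEE = 11101110 → 3-byte char #8 = EE 9D AA.
Offset 24: leading byte 0xF0 = 11110000 → 4-byte char #9 = F0 90 80 84.
Offset 28: leading byte 0xC4 = 11000100 → 2-byte char #10 = C4 95.
Leading byte 0xC4 = 11000100 matches 110xxxxx → 2-byte sequence.
Byte 1: 0xC4 = 11000100, payload 00100 (5 bits).
Byte 2: 0x95 = 10010101 (10xxxxxx ✓), payload 010101.
Concatenate: 00100010101 = 0x115 (11 bits → U+0115).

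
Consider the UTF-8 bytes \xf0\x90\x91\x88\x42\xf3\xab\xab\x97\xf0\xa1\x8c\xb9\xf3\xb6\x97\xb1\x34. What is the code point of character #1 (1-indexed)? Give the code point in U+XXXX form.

U+10448

Offset 0: leading byte 0xF0 = 11110000 → 4-byte char #1 = F0 90 91 88.
Leading byte 0xF0 = 11110000 matches 11110xxx → 4-byte sequence.
Byte 1: 0xF0 = 11110000, payload 000 (3 bits).
Byte 2: 0x90 = 10010000 (10xxxxxx ✓), payload 010000.
Byte 3: 0x91 = 10010001 (10xxxxxx ✓), payload 010001.
Byte 4: 0x88 = 10001000 (10xxxxxx ✓), payload 001000.
Concatenate: 000010000010001001000 = 0x10448 (21 bits → U+10448).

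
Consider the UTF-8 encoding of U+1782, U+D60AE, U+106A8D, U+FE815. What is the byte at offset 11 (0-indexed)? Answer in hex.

0xF3

U+1782 → 3-byte form E1 9E 82 at offsets 0–2.
U+D60AE → 4-byte form F3 96 82 AE at offsets 3–6.
U+106A8D → 4-byte form F4 86 AA 8D at offsets 7–10.
U+FE815 → 4-byte form F3 BE A0 95 at offsets 11–14.
Offset 11 falls in char 4's range; it's byte 1 of F3 BE A0 95 = 0xF3.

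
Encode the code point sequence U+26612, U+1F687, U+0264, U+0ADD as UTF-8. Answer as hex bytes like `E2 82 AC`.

F0 A6 98 92 F0 9F 9A 87 C9 A4 E0 AB 9D

U+26612: 4-byte form → F0 A6 98 92.
U+1F687: 4-byte form → F0 9F 9A 87.
U+0264: 2-byte form → C9 A4.
U+0ADD: 3-byte form → E0 AB 9D.
Concatenated (13 bytes): F0 A6 98 92 F0 9F 9A 87 C9 A4 E0 AB 9D.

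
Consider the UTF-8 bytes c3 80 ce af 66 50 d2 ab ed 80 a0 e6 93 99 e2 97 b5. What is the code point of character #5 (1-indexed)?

Offset 0: leading byte 0xC3 = 11000011 → 2-byte char #1 = C3 80.
Offset 2: leading byte 0xCE = 11001110 → 2-byte char #2 = CE AF.
Offset 4: leading byte 0x66 = 01100110 → 1-byte char #3 = 66.
Offset 5: leading byte 0x50 = 01010000 → 1-byte char #4 = 50.
Offset 6: leading byte 0xD2 = 11010010 → 2-byte char #5 = D2 AB.
Leading byte 0xD2 = 11010010 matches 110xxxxx → 2-byte sequence.
Byte 1: 0xD2 = 11010010, payload 10010 (5 bits).
Byte 2: 0xAB = 10101011 (10xxxxxx ✓), payload 101011.
Concatenate: 10010101011 = 0x4AB (11 bits → U+04AB).

U+04AB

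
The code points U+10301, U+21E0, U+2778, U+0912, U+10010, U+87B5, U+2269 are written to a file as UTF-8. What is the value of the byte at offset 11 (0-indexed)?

0xA4

U+10301 → 4-byte form F0 90 8C 81 at offsets 0–3.
U+21E0 → 3-byte form E2 87 A0 at offsets 4–6.
U+2778 → 3-byte form E2 9D B8 at offsets 7–9.
U+0912 → 3-byte form E0 A4 92 at offsets 10–12.
Offset 11 falls in char 4's range; it's byte 2 of E0 A4 92 = 0xA4.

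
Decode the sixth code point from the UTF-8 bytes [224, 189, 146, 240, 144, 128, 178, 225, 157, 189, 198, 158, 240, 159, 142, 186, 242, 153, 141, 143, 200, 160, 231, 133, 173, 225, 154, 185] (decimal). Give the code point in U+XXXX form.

U+9934F

Offset 0: leading byte 0xE0 = 11100000 → 3-byte char #1 = E0 BD 92.
Offset 3: leading byte 0xF0 = 11110000 → 4-byte char #2 = F0 90 80 B2.
Offset 7: leading byte 0xE1 = 11100001 → 3-byte char #3 = E1 9D BD.
Offset 10: leading byte 0xC6 = 11000110 → 2-byte char #4 = C6 9E.
Offset 12: leading byte 0xF0 = 11110000 → 4-byte char #5 = F0 9F 8E BA.
Offset 16: leading byte 0xF2 = 11110010 → 4-byte char #6 = F2 99 8D 8F.
Leading byte 0xF2 = 11110010 matches 11110xxx → 4-byte sequence.
Byte 1: 0xF2 = 11110010, payload 010 (3 bits).
Byte 2: 0x99 = 10011001 (10xxxxxx ✓), payload 011001.
Byte 3: 0x8D = 10001101 (10xxxxxx ✓), payload 001101.
Byte 4: 0x8F = 10001111 (10xxxxxx ✓), payload 001111.
Concatenate: 010011001001101001111 = 0x9934F (21 bits → U+9934F).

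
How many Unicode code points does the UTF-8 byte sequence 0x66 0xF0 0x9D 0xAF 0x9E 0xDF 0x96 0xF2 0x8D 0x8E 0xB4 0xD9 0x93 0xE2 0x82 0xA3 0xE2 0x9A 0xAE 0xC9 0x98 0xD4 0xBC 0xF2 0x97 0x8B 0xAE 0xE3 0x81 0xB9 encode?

11

Byte at offset 0: 0x66 = 01100110 → 1-byte char (#1). Advance 1.
Byte at offset 1: 0xF0 = 11110000 → 4-byte char (#2). Advance 4.
Byte at offset 5: 0xDF = 11011111 → 2-byte char (#3). Advance 2.
Byte at offset 7: 0xF2 = 11110010 → 4-byte char (#4). Advance 4.
Byte at offset 11: 0xD9 = 11011001 → 2-byte char (#5). Advance 2.
Byte at offset 13: 0xE2 = 11100010 → 3-byte char (#6). Advance 3.
Byte at offset 16: 0xE2 = 11100010 → 3-byte char (#7). Advance 3.
Byte at offset 19: 0xC9 = 11001001 → 2-byte char (#8). Advance 2.
Byte at offset 21: 0xD4 = 11010100 → 2-byte char (#9). Advance 2.
Byte at offset 23: 0xF2 = 11110010 → 4-byte char (#10). Advance 4.
Byte at offset 27: 0xE3 = 11100011 → 3-byte char (#11). Advance 3.
Reached end at offset 30 after 11 code points.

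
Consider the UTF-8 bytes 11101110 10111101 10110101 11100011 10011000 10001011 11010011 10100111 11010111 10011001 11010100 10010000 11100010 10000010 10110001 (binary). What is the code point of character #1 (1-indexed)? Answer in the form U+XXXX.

Offset 0: leading byte 0xEE = 11101110 → 3-byte char #1 = EE BD B5.
Leading byte 0xEE = 11101110 matches 1110xxxx → 3-byte sequence.
Byte 1: 0xEE = 11101110, payload 1110 (4 bits).
Byte 2: 0xBD = 10111101 (10xxxxxx ✓), payload 111101.
Byte 3: 0xB5 = 10110101 (10xxxxxx ✓), payload 110101.
Concatenate: 1110111101110101 = 0xEF75 (16 bits → U+EF75).

U+EF75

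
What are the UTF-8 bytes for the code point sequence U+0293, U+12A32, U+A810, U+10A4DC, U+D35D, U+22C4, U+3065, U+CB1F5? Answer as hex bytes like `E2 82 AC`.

CA 93 F0 92 A8 B2 EA A0 90 F4 8A 93 9C ED 8D 9D E2 8B 84 E3 81 A5 F3 8B 87 B5

U+0293: 2-byte form → CA 93.
U+12A32: 4-byte form → F0 92 A8 B2.
U+A810: 3-byte form → EA A0 90.
U+10A4DC: 4-byte form → F4 8A 93 9C.
U+D35D: 3-byte form → ED 8D 9D.
U+22C4: 3-byte form → E2 8B 84.
U+3065: 3-byte form → E3 81 A5.
U+CB1F5: 4-byte form → F3 8B 87 B5.
Concatenated (26 bytes): CA 93 F0 92 A8 B2 EA A0 90 F4 8A 93 9C ED 8D 9D E2 8B 84 E3 81 A5 F3 8B 87 B5.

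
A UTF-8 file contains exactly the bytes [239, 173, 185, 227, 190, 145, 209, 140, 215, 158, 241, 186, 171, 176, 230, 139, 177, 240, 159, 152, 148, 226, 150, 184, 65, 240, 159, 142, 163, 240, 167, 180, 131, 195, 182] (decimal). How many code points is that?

Byte at offset 0: 0xEF = 11101111 → 3-byte char (#1). Advance 3.
Byte at offset 3: 0xE3 = 11100011 → 3-byte char (#2). Advance 3.
Byte at offset 6: 0xD1 = 11010001 → 2-byte char (#3). Advance 2.
Byte at offset 8: 0xD7 = 11010111 → 2-byte char (#4). Advance 2.
Byte at offset 10: 0xF1 = 11110001 → 4-byte char (#5). Advance 4.
Byte at offset 14: 0xE6 = 11100110 → 3-byte char (#6). Advance 3.
Byte at offset 17: 0xF0 = 11110000 → 4-byte char (#7). Advance 4.
Byte at offset 21: 0xE2 = 11100010 → 3-byte char (#8). Advance 3.
Byte at offset 24: 0x41 = 01000001 → 1-byte char (#9). Advance 1.
Byte at offset 25: 0xF0 = 11110000 → 4-byte char (#10). Advance 4.
Byte at offset 29: 0xF0 = 11110000 → 4-byte char (#11). Advance 4.
Byte at offset 33: 0xC3 = 11000011 → 2-byte char (#12). Advance 2.
Reached end at offset 35 after 12 code points.

12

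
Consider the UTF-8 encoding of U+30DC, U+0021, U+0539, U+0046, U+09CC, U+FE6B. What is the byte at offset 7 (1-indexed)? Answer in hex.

0x46

1-indexed offset 7 is 0-indexed offset 6.
U+30DC → 3-byte form E3 83 9C at offsets 0–2.
U+0021 → 1-byte form 21 at offsets 3–3.
U+0539 → 2-byte form D4 B9 at offsets 4–5.
U+0046 → 1-byte form 46 at offsets 6–6.
Offset 6 falls in char 4's range; it's byte 1 of 46 = 0x46.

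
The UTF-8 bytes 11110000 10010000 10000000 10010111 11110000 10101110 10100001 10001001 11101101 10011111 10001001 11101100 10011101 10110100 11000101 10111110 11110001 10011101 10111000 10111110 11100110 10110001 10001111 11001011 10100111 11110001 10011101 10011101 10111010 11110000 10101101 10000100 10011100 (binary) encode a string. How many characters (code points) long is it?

Byte at offset 0: 0xF0 = 11110000 → 4-byte char (#1). Advance 4.
Byte at offset 4: 0xF0 = 11110000 → 4-byte char (#2). Advance 4.
Byte at offset 8: 0xED = 11101101 → 3-byte char (#3). Advance 3.
Byte at offset 11: 0xEC = 11101100 → 3-byte char (#4). Advance 3.
Byte at offset 14: 0xC5 = 11000101 → 2-byte char (#5). Advance 2.
Byte at offset 16: 0xF1 = 11110001 → 4-byte char (#6). Advance 4.
Byte at offset 20: 0xE6 = 11100110 → 3-byte char (#7). Advance 3.
Byte at offset 23: 0xCB = 11001011 → 2-byte char (#8). Advance 2.
Byte at offset 25: 0xF1 = 11110001 → 4-byte char (#9). Advance 4.
Byte at offset 29: 0xF0 = 11110000 → 4-byte char (#10). Advance 4.
Reached end at offset 33 after 10 code points.

10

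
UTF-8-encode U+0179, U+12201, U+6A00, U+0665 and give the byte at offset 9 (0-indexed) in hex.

U+0179 → 2-byte form C5 B9 at offsets 0–1.
U+12201 → 4-byte form F0 92 88 81 at offsets 2–5.
U+6A00 → 3-byte form E6 A8 80 at offsets 6–8.
U+0665 → 2-byte form D9 A5 at offsets 9–10.
Offset 9 falls in char 4's range; it's byte 1 of D9 A5 = 0xD9.

0xD9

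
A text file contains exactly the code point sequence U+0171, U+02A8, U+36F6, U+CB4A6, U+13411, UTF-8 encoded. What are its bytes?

U+0171: 2-byte form → C5 B1.
U+02A8: 2-byte form → CA A8.
U+36F6: 3-byte form → E3 9B B6.
U+CB4A6: 4-byte form → F3 8B 92 A6.
U+13411: 4-byte form → F0 93 90 91.
Concatenated (15 bytes): C5 B1 CA A8 E3 9B B6 F3 8B 92 A6 F0 93 90 91.

C5 B1 CA A8 E3 9B B6 F3 8B 92 A6 F0 93 90 91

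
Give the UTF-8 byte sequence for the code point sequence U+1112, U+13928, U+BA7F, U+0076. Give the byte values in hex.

U+1112: 3-byte form → E1 84 92.
U+13928: 4-byte form → F0 93 A4 A8.
U+BA7F: 3-byte form → EB A9 BF.
U+0076: 1-byte form → 76.
Concatenated (11 bytes): E1 84 92 F0 93 A4 A8 EB A9 BF 76.

E1 84 92 F0 93 A4 A8 EB A9 BF 76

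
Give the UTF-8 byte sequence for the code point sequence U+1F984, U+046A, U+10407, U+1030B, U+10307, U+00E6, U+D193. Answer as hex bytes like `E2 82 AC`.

F0 9F A6 84 D1 AA F0 90 90 87 F0 90 8C 8B F0 90 8C 87 C3 A6 ED 86 93

U+1F984: 4-byte form → F0 9F A6 84.
U+046A: 2-byte form → D1 AA.
U+10407: 4-byte form → F0 90 90 87.
U+1030B: 4-byte form → F0 90 8C 8B.
U+10307: 4-byte form → F0 90 8C 87.
U+00E6: 2-byte form → C3 A6.
U+D193: 3-byte form → ED 86 93.
Concatenated (23 bytes): F0 9F A6 84 D1 AA F0 90 90 87 F0 90 8C 8B F0 90 8C 87 C3 A6 ED 86 93.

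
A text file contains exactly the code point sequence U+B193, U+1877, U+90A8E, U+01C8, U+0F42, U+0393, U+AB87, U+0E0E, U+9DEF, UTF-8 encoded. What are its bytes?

EB 86 93 E1 A1 B7 F2 90 AA 8E C7 88 E0 BD 82 CE 93 EA AE 87 E0 B8 8E E9 B7 AF

U+B193: 3-byte form → EB 86 93.
U+1877: 3-byte form → E1 A1 B7.
U+90A8E: 4-byte form → F2 90 AA 8E.
U+01C8: 2-byte form → C7 88.
U+0F42: 3-byte form → E0 BD 82.
U+0393: 2-byte form → CE 93.
U+AB87: 3-byte form → EA AE 87.
U+0E0E: 3-byte form → E0 B8 8E.
U+9DEF: 3-byte form → E9 B7 AF.
Concatenated (26 bytes): EB 86 93 E1 A1 B7 F2 90 AA 8E C7 88 E0 BD 82 CE 93 EA AE 87 E0 B8 8E E9 B7 AF.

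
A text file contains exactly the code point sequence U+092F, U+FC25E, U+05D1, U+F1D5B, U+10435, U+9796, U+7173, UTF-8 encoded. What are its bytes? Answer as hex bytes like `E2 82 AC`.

U+092F: 3-byte form → E0 A4 AF.
U+FC25E: 4-byte form → F3 BC 89 9E.
U+05D1: 2-byte form → D7 91.
U+F1D5B: 4-byte form → F3 B1 B5 9B.
U+10435: 4-byte form → F0 90 90 B5.
U+9796: 3-byte form → E9 9E 96.
U+7173: 3-byte form → E7 85 B3.
Concatenated (23 bytes): E0 A4 AF F3 BC 89 9E D7 91 F3 B1 B5 9B F0 90 90 B5 E9 9E 96 E7 85 B3.

E0 A4 AF F3 BC 89 9E D7 91 F3 B1 B5 9B F0 90 90 B5 E9 9E 96 E7 85 B3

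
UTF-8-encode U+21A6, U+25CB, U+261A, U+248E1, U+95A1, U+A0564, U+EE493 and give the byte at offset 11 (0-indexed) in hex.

0xA3

U+21A6 → 3-byte form E2 86 A6 at offsets 0–2.
U+25CB → 3-byte form E2 97 8B at offsets 3–5.
U+261A → 3-byte form E2 98 9A at offsets 6–8.
U+248E1 → 4-byte form F0 A4 A3 A1 at offsets 9–12.
Offset 11 falls in char 4's range; it's byte 3 of F0 A4 A3 A1 = 0xA3.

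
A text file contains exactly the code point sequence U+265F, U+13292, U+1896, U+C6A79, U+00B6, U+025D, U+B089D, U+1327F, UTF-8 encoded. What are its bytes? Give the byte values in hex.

E2 99 9F F0 93 8A 92 E1 A2 96 F3 86 A9 B9 C2 B6 C9 9D F2 B0 A2 9D F0 93 89 BF

U+265F: 3-byte form → E2 99 9F.
U+13292: 4-byte form → F0 93 8A 92.
U+1896: 3-byte form → E1 A2 96.
U+C6A79: 4-byte form → F3 86 A9 B9.
U+00B6: 2-byte form → C2 B6.
U+025D: 2-byte form → C9 9D.
U+B089D: 4-byte form → F2 B0 A2 9D.
U+1327F: 4-byte form → F0 93 89 BF.
Concatenated (26 bytes): E2 99 9F F0 93 8A 92 E1 A2 96 F3 86 A9 B9 C2 B6 C9 9D F2 B0 A2 9D F0 93 89 BF.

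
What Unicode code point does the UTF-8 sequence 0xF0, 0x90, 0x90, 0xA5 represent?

Leading byte 0xF0 = 11110000 matches 11110xxx → 4-byte sequence.
Byte 1: 0xF0 = 11110000, payload 000 (3 bits).
Byte 2: 0x90 = 10010000 (10xxxxxx ✓), payload 010000.
Byte 3: 0x90 = 10010000 (10xxxxxx ✓), payload 010000.
Byte 4: 0xA5 = 10100101 (10xxxxxx ✓), payload 100101.
Concatenate: 000010000010000100101 = 0x10425 (21 bits → U+10425).

U+10425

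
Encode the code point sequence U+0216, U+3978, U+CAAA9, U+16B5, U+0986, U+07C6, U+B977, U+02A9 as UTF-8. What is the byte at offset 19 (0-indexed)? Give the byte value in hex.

U+0216 → 2-byte form C8 96 at offsets 0–1.
U+3978 → 3-byte form E3 A5 B8 at offsets 2–4.
U+CAAA9 → 4-byte form F3 8A AA A9 at offsets 5–8.
U+16B5 → 3-byte form E1 9A B5 at offsets 9–11.
U+0986 → 3-byte form E0 A6 86 at offsets 12–14.
U+07C6 → 2-byte form DF 86 at offsets 15–16.
U+B977 → 3-byte form EB A5 B7 at offsets 17–19.
Offset 19 falls in char 7's range; it's byte 3 of EB A5 B7 = 0xB7.

0xB7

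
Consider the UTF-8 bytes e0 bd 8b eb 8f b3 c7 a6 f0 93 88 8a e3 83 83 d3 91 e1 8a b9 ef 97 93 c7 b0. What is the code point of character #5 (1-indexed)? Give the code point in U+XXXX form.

U+30C3

Offset 0: leading byte 0xE0 = 11100000 → 3-byte char #1 = E0 BD 8B.
Offset 3: leading byte 0xEB = 11101011 → 3-byte char #2 = EB 8F B3.
Offset 6: leading byte 0xC7 = 11000111 → 2-byte char #3 = C7 A6.
Offset 8: leading byte 0xF0 = 11110000 → 4-byte char #4 = F0 93 88 8A.
Offset 12: leading byte 0xE3 = 11100011 → 3-byte char #5 = E3 83 83.
Leading byte 0xE3 = 11100011 matches 1110xxxx → 3-byte sequence.
Byte 1: 0xE3 = 11100011, payload 0011 (4 bits).
Byte 2: 0x83 = 10000011 (10xxxxxx ✓), payload 000011.
Byte 3: 0x83 = 10000011 (10xxxxxx ✓), payload 000011.
Concatenate: 0011000011000011 = 0x30C3 (16 bits → U+30C3).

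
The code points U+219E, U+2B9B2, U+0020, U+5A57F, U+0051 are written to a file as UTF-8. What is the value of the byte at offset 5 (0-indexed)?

U+219E → 3-byte form E2 86 9E at offsets 0–2.
U+2B9B2 → 4-byte form F0 AB A6 B2 at offsets 3–6.
Offset 5 falls in char 2's range; it's byte 3 of F0 AB A6 B2 = 0xA6.

0xA6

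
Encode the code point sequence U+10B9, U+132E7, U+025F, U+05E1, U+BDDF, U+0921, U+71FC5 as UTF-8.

U+10B9: 3-byte form → E1 82 B9.
U+132E7: 4-byte form → F0 93 8B A7.
U+025F: 2-byte form → C9 9F.
U+05E1: 2-byte form → D7 A1.
U+BDDF: 3-byte form → EB B7 9F.
U+0921: 3-byte form → E0 A4 A1.
U+71FC5: 4-byte form → F1 B1 BF 85.
Concatenated (21 bytes): E1 82 B9 F0 93 8B A7 C9 9F D7 A1 EB B7 9F E0 A4 A1 F1 B1 BF 85.

E1 82 B9 F0 93 8B A7 C9 9F D7 A1 EB B7 9F E0 A4 A1 F1 B1 BF 85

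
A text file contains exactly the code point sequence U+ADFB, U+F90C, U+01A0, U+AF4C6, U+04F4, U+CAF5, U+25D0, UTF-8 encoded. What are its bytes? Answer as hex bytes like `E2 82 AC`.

U+ADFB: 3-byte form → EA B7 BB.
U+F90C: 3-byte form → EF A4 8C.
U+01A0: 2-byte form → C6 A0.
U+AF4C6: 4-byte form → F2 AF 93 86.
U+04F4: 2-byte form → D3 B4.
U+CAF5: 3-byte form → EC AB B5.
U+25D0: 3-byte form → E2 97 90.
Concatenated (20 bytes): EA B7 BB EF A4 8C C6 A0 F2 AF 93 86 D3 B4 EC AB B5 E2 97 90.

EA B7 BB EF A4 8C C6 A0 F2 AF 93 86 D3 B4 EC AB B5 E2 97 90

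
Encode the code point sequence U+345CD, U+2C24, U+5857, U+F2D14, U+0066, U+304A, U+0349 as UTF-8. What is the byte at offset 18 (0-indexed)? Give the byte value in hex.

U+345CD → 4-byte form F0 B4 97 8D at offsets 0–3.
U+2C24 → 3-byte form E2 B0 A4 at offsets 4–6.
U+5857 → 3-byte form E5 A1 97 at offsets 7–9.
U+F2D14 → 4-byte form F3 B2 B4 94 at offsets 10–13.
U+0066 → 1-byte form 66 at offsets 14–14.
U+304A → 3-byte form E3 81 8A at offsets 15–17.
U+0349 → 2-byte form CD 89 at offsets 18–19.
Offset 18 falls in char 7's range; it's byte 1 of CD 89 = 0xCD.

0xCD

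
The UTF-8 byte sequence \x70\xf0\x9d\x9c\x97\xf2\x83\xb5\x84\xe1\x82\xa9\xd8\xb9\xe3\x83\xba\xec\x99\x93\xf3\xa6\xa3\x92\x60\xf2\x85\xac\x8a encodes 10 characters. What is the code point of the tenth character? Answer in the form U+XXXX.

U+85B0A

Offset 0: leading byte 0x70 = 01110000 → 1-byte char #1 = 70.
Offset 1: leading byte 0xF0 = 11110000 → 4-byte char #2 = F0 9D 9C 97.
Offset 5: leading byte 0xF2 = 11110010 → 4-byte char #3 = F2 83 B5 84.
Offset 9: leading byte 0xE1 = 11100001 → 3-byte char #4 = E1 82 A9.
Offset 12: leading byte 0xD8 = 11011000 → 2-byte char #5 = D8 B9.
Offset 14: leading byte 0xE3 = 11100011 → 3-byte char #6 = E3 83 BA.
Offset 17: leading byte 0xEC = 11101100 → 3-byte char #7 = EC 99 93.
Offset 20: leading byte 0xF3 = 11110011 → 4-byte char #8 = F3 A6 A3 92.
Offset 24: leading byte 0x60 = 01100000 → 1-byte char #9 = 60.
Offset 25: leading byte 0xF2 = 11110010 → 4-byte char #10 = F2 85 AC 8A.
Leading byte 0xF2 = 11110010 matches 11110xxx → 4-byte sequence.
Byte 1: 0xF2 = 11110010, payload 010 (3 bits).
Byte 2: 0x85 = 10000101 (10xxxxxx ✓), payload 000101.
Byte 3: 0xAC = 10101100 (10xxxxxx ✓), payload 101100.
Byte 4: 0x8A = 10001010 (10xxxxxx ✓), payload 001010.
Concatenate: 010000101101100001010 = 0x85B0A (21 bits → U+85B0A).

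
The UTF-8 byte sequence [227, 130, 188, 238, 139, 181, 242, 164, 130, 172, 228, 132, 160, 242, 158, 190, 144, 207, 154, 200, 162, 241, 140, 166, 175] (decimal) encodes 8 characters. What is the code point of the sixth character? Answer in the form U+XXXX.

Offset 0: leading byte 0xE3 = 11100011 → 3-byte char #1 = E3 82 BC.
Offset 3: leading byte 0xEE = 11101110 → 3-byte char #2 = EE 8B B5.
Offset 6: leading byte 0xF2 = 11110010 → 4-byte char #3 = F2 A4 82 AC.
Offset 10: leading byte 0xE4 = 11100100 → 3-byte char #4 = E4 84 A0.
Offset 13: leading byte 0xF2 = 11110010 → 4-byte char #5 = F2 9E BE 90.
Offset 17: leading byte 0xCF = 11001111 → 2-byte char #6 = CF 9A.
Leading byte 0xCF = 11001111 matches 110xxxxx → 2-byte sequence.
Byte 1: 0xCF = 11001111, payload 01111 (5 bits).
Byte 2: 0x9A = 10011010 (10xxxxxx ✓), payload 011010.
Concatenate: 01111011010 = 0x3DA (11 bits → U+03DA).

U+03DA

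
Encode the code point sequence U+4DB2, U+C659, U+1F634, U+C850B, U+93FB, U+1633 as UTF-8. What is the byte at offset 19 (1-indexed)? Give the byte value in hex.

1-indexed offset 19 is 0-indexed offset 18.
U+4DB2 → 3-byte form E4 B6 B2 at offsets 0–2.
U+C659 → 3-byte form EC 99 99 at offsets 3–5.
U+1F634 → 4-byte form F0 9F 98 B4 at offsets 6–9.
U+C850B → 4-byte form F3 88 94 8B at offsets 10–13.
U+93FB → 3-byte form E9 8F BB at offsets 14–16.
U+1633 → 3-byte form E1 98 B3 at offsets 17–19.
Offset 18 falls in char 6's range; it's byte 2 of E1 98 B3 = 0x98.

0x98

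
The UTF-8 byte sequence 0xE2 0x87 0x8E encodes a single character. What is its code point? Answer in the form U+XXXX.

U+21CE

Leading byte 0xE2 = 11100010 matches 1110xxxx → 3-byte sequence.
Byte 1: 0xE2 = 11100010, payload 0010 (4 bits).
Byte 2: 0x87 = 10000111 (10xxxxxx ✓), payload 000111.
Byte 3: 0x8E = 10001110 (10xxxxxx ✓), payload 001110.
Concatenate: 0010000111001110 = 0x21CE (16 bits → U+21CE).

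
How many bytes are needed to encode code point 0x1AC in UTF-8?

2

U+01AC = 0x1AC. UTF-8 uses 1 byte below 0x80, 2 below 0x800, 3 below 0x10000, 4 up to 0x10FFFF. 0x1AC is in U+0080–U+07FF → 2 bytes.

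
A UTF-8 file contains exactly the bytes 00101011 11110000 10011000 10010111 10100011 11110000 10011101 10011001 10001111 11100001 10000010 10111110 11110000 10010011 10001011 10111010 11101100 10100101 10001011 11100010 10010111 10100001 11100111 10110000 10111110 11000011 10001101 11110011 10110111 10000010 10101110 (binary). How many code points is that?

10

Byte at offset 0: 0x2B = 00101011 → 1-byte char (#1). Advance 1.
Byte at offset 1: 0xF0 = 11110000 → 4-byte char (#2). Advance 4.
Byte at offset 5: 0xF0 = 11110000 → 4-byte char (#3). Advance 4.
Byte at offset 9: 0xE1 = 11100001 → 3-byte char (#4). Advance 3.
Byte at offset 12: 0xF0 = 11110000 → 4-byte char (#5). Advance 4.
Byte at offset 16: 0xEC = 11101100 → 3-byte char (#6). Advance 3.
Byte at offset 19: 0xE2 = 11100010 → 3-byte char (#7). Advance 3.
Byte at offset 22: 0xE7 = 11100111 → 3-byte char (#8). Advance 3.
Byte at offset 25: 0xC3 = 11000011 → 2-byte char (#9). Advance 2.
Byte at offset 27: 0xF3 = 11110011 → 4-byte char (#10). Advance 4.
Reached end at offset 31 after 10 code points.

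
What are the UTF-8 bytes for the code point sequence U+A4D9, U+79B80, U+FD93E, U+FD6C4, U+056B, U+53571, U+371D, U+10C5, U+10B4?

EA 93 99 F1 B9 AE 80 F3 BD A4 BE F3 BD 9B 84 D5 AB F1 93 95 B1 E3 9C 9D E1 83 85 E1 82 B4

U+A4D9: 3-byte form → EA 93 99.
U+79B80: 4-byte form → F1 B9 AE 80.
U+FD93E: 4-byte form → F3 BD A4 BE.
U+FD6C4: 4-byte form → F3 BD 9B 84.
U+056B: 2-byte form → D5 AB.
U+53571: 4-byte form → F1 93 95 B1.
U+371D: 3-byte form → E3 9C 9D.
U+10C5: 3-byte form → E1 83 85.
U+10B4: 3-byte form → E1 82 B4.
Concatenated (30 bytes): EA 93 99 F1 B9 AE 80 F3 BD A4 BE F3 BD 9B 84 D5 AB F1 93 95 B1 E3 9C 9D E1 83 85 E1 82 B4.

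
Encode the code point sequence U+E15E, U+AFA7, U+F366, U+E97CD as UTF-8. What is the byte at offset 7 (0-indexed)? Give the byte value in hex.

0x8D

U+E15E → 3-byte form EE 85 9E at offsets 0–2.
U+AFA7 → 3-byte form EA BE A7 at offsets 3–5.
U+F366 → 3-byte form EF 8D A6 at offsets 6–8.
Offset 7 falls in char 3's range; it's byte 2 of EF 8D A6 = 0x8D.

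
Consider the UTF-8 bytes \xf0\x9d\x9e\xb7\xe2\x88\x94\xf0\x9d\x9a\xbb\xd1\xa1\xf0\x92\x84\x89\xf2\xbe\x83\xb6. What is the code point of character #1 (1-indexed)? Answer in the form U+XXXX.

Offset 0: leading byte 0xF0 = 11110000 → 4-byte char #1 = F0 9D 9E B7.
Leading byte 0xF0 = 11110000 matches 11110xxx → 4-byte sequence.
Byte 1: 0xF0 = 11110000, payload 000 (3 bits).
Byte 2: 0x9D = 10011101 (10xxxxxx ✓), payload 011101.
Byte 3: 0x9E = 10011110 (10xxxxxx ✓), payload 011110.
Byte 4: 0xB7 = 10110111 (10xxxxxx ✓), payload 110111.
Concatenate: 000011101011110110111 = 0x1D7B7 (21 bits → U+1D7B7).

U+1D7B7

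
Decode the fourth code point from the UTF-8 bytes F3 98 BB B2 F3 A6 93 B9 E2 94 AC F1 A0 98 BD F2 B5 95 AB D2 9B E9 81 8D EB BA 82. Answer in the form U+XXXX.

U+6063D

Offset 0: leading byte 0xF3 = 11110011 → 4-byte char #1 = F3 98 BB B2.
Offset 4: leading byte 0xF3 = 11110011 → 4-byte char #2 = F3 A6 93 B9.
Offset 8: leading byte 0xE2 = 11100010 → 3-byte char #3 = E2 94 AC.
Offset 11: leading byte 0xF1 = 11110001 → 4-byte char #4 = F1 A0 98 BD.
Leading byte 0xF1 = 11110001 matches 11110xxx → 4-byte sequence.
Byte 1: 0xF1 = 11110001, payload 001 (3 bits).
Byte 2: 0xA0 = 10100000 (10xxxxxx ✓), payload 100000.
Byte 3: 0x98 = 10011000 (10xxxxxx ✓), payload 011000.
Byte 4: 0xBD = 10111101 (10xxxxxx ✓), payload 111101.
Concatenate: 001100000011000111101 = 0x6063D (21 bits → U+6063D).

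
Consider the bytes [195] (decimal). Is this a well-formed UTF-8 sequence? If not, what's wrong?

invalid (sequence truncated)

Leading byte 0xC3 = 11000011 → 2-byte form, but only 1 byte is present.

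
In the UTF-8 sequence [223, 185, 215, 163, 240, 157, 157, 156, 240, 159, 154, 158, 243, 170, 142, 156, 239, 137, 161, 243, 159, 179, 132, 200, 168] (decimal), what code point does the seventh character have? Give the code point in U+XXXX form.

Offset 0: leading byte 0xDF = 11011111 → 2-byte char #1 = DF B9.
Offset 2: leading byte 0xD7 = 11010111 → 2-byte char #2 = D7 A3.
Offset 4: leading byte 0xF0 = 11110000 → 4-byte char #3 = F0 9D 9D 9C.
Offset 8: leading byte 0xF0 = 11110000 → 4-byte char #4 = F0 9F 9A 9E.
Offset 12: leading byte 0xF3 = 11110011 → 4-byte char #5 = F3 AA 8E 9C.
Offset 16: leading byte 0xEF = 11101111 → 3-byte char #6 = EF 89 A1.
Offset 19: leading byte 0xF3 = 11110011 → 4-byte char #7 = F3 9F B3 84.
Leading byte 0xF3 = 11110011 matches 11110xxx → 4-byte sequence.
Byte 1: 0xF3 = 11110011, payload 011 (3 bits).
Byte 2: 0x9F = 10011111 (10xxxxxx ✓), payload 011111.
Byte 3: 0xB3 = 10110011 (10xxxxxx ✓), payload 110011.
Byte 4: 0x84 = 10000100 (10xxxxxx ✓), payload 000100.
Concatenate: 011011111110011000100 = 0xDFCC4 (21 bits → U+DFCC4).

U+DFCC4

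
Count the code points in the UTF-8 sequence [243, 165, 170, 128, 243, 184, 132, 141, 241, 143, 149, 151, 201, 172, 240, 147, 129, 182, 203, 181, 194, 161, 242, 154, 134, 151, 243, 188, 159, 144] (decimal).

9

Byte at offset 0: 0xF3 = 11110011 → 4-byte char (#1). Advance 4.
Byte at offset 4: 0xF3 = 11110011 → 4-byte char (#2). Advance 4.
Byte at offset 8: 0xF1 = 11110001 → 4-byte char (#3). Advance 4.
Byte at offset 12: 0xC9 = 11001001 → 2-byte char (#4). Advance 2.
Byte at offset 14: 0xF0 = 11110000 → 4-byte char (#5). Advance 4.
Byte at offset 18: 0xCB = 11001011 → 2-byte char (#6). Advance 2.
Byte at offset 20: 0xC2 = 11000010 → 2-byte char (#7). Advance 2.
Byte at offset 22: 0xF2 = 11110010 → 4-byte char (#8). Advance 4.
Byte at offset 26: 0xF3 = 11110011 → 4-byte char (#9). Advance 4.
Reached end at offset 30 after 9 code points.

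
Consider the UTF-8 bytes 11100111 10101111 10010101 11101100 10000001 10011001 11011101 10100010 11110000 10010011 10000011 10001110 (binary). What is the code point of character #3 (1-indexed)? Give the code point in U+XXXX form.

U+0762

Offset 0: leading byte 0xE7 = 11100111 → 3-byte char #1 = E7 AF 95.
Offset 3: leading byte 0xEC = 11101100 → 3-byte char #2 = EC 81 99.
Offset 6: leading byte 0xDD = 11011101 → 2-byte char #3 = DD A2.
Leading byte 0xDD = 11011101 matches 110xxxxx → 2-byte sequence.
Byte 1: 0xDD = 11011101, payload 11101 (5 bits).
Byte 2: 0xA2 = 10100010 (10xxxxxx ✓), payload 100010.
Concatenate: 11101100010 = 0x762 (11 bits → U+0762).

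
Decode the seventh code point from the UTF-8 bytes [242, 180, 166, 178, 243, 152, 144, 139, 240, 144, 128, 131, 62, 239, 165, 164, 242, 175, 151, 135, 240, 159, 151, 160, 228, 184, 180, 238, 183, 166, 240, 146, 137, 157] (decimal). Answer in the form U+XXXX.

U+1F5E0

Offset 0: leading byte 0xF2 = 11110010 → 4-byte char #1 = F2 B4 A6 B2.
Offset 4: leading byte 0xF3 = 11110011 → 4-byte char #2 = F3 98 90 8B.
Offset 8: leading byte 0xF0 = 11110000 → 4-byte char #3 = F0 90 80 83.
Offset 12: leading byte 0x3E = 00111110 → 1-byte char #4 = 3E.
Offset 13: leading byte 0xEF = 11101111 → 3-byte char #5 = EF A5 A4.
Offset 16: leading byte 0xF2 = 11110010 → 4-byte char #6 = F2 AF 97 87.
Offset 20: leading byte 0xF0 = 11110000 → 4-byte char #7 = F0 9F 97 A0.
Leading byte 0xF0 = 11110000 matches 11110xxx → 4-byte sequence.
Byte 1: 0xF0 = 11110000, payload 000 (3 bits).
Byte 2: 0x9F = 10011111 (10xxxxxx ✓), payload 011111.
Byte 3: 0x97 = 10010111 (10xxxxxx ✓), payload 010111.
Byte 4: 0xA0 = 10100000 (10xxxxxx ✓), payload 100000.
Concatenate: 000011111010111100000 = 0x1F5E0 (21 bits → U+1F5E0).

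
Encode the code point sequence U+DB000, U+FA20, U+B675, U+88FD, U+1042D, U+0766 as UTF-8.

U+DB000: 4-byte form → F3 9B 80 80.
U+FA20: 3-byte form → EF A8 A0.
U+B675: 3-byte form → EB 99 B5.
U+88FD: 3-byte form → E8 A3 BD.
U+1042D: 4-byte form → F0 90 90 AD.
U+0766: 2-byte form → DD A6.
Concatenated (19 bytes): F3 9B 80 80 EF A8 A0 EB 99 B5 E8 A3 BD F0 90 90 AD DD A6.

F3 9B 80 80 EF A8 A0 EB 99 B5 E8 A3 BD F0 90 90 AD DD A6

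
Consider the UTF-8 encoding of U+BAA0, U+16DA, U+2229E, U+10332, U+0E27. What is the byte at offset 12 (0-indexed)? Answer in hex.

0x8C

U+BAA0 → 3-byte form EB AA A0 at offsets 0–2.
U+16DA → 3-byte form E1 9B 9A at offsets 3–5.
U+2229E → 4-byte form F0 A2 8A 9E at offsets 6–9.
U+10332 → 4-byte form F0 90 8C B2 at offsets 10–13.
Offset 12 falls in char 4's range; it's byte 3 of F0 90 8C B2 = 0x8C.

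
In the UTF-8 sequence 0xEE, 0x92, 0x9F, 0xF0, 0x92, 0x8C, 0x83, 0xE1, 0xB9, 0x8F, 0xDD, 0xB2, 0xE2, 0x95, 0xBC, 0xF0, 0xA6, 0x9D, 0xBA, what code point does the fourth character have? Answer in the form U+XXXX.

U+0772

Offset 0: leading byte 0xEE = 11101110 → 3-byte char #1 = EE 92 9F.
Offset 3: leading byte 0xF0 = 11110000 → 4-byte char #2 = F0 92 8C 83.
Offset 7: leading byte 0xE1 = 11100001 → 3-byte char #3 = E1 B9 8F.
Offset 10: leading byte 0xDD = 11011101 → 2-byte char #4 = DD B2.
Leading byte 0xDD = 11011101 matches 110xxxxx → 2-byte sequence.
Byte 1: 0xDD = 11011101, payload 11101 (5 bits).
Byte 2: 0xB2 = 10110010 (10xxxxxx ✓), payload 110010.
Concatenate: 11101110010 = 0x772 (11 bits → U+0772).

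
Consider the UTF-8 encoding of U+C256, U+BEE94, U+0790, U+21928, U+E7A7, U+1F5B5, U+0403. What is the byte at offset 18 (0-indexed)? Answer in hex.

U+C256 → 3-byte form EC 89 96 at offsets 0–2.
U+BEE94 → 4-byte form F2 BE BA 94 at offsets 3–6.
U+0790 → 2-byte form DE 90 at offsets 7–8.
U+21928 → 4-byte form F0 A1 A4 A8 at offsets 9–12.
U+E7A7 → 3-byte form EE 9E A7 at offsets 13–15.
U+1F5B5 → 4-byte form F0 9F 96 B5 at offsets 16–19.
Offset 18 falls in char 6's range; it's byte 3 of F0 9F 96 B5 = 0x96.

0x96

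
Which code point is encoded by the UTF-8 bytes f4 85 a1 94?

U+105854

Leading byte 0xF4 = 11110100 matches 11110xxx → 4-byte sequence.
Byte 1: 0xF4 = 11110100, payload 100 (3 bits).
Byte 2: 0x85 = 10000101 (10xxxxxx ✓), payload 000101.
Byte 3: 0xA1 = 10100001 (10xxxxxx ✓), payload 100001.
Byte 4: 0x94 = 10010100 (10xxxxxx ✓), payload 010100.
Concatenate: 100000101100001010100 = 0x105854 (21 bits → U+105854).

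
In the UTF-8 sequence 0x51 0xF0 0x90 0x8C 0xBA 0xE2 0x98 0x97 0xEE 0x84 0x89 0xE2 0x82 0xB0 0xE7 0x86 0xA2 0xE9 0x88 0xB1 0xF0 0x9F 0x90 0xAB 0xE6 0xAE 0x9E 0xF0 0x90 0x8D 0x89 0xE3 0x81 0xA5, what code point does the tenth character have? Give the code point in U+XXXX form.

U+10349

Offset 0: leading byte 0x51 = 01010001 → 1-byte char #1 = 51.
Offset 1: leading byte 0xF0 = 11110000 → 4-byte char #2 = F0 90 8C BA.
Offset 5: leading byte 0xE2 = 11100010 → 3-byte char #3 = E2 98 97.
Offset 8: leading byte 0xEE = 11101110 → 3-byte char #4 = EE 84 89.
Offset 11: leading byte 0xE2 = 11100010 → 3-byte char #5 = E2 82 B0.
Offset 14: leading byte 0xE7 = 11100111 → 3-byte char #6 = E7 86 A2.
Offset 17: leading byte 0xE9 = 11101001 → 3-byte char #7 = E9 88 B1.
Offset 20: leading byte 0xF0 = 11110000 → 4-byte char #8 = F0 9F 90 AB.
Offset 24: leading byte 0xE6 = 11100110 → 3-byte char #9 = E6 AE 9E.
Offset 27: leading byte 0xF0 = 11110000 → 4-byte char #10 = F0 90 8D 89.
Leading byte 0xF0 = 11110000 matches 11110xxx → 4-byte sequence.
Byte 1: 0xF0 = 11110000, payload 000 (3 bits).
Byte 2: 0x90 = 10010000 (10xxxxxx ✓), payload 010000.
Byte 3: 0x8D = 10001101 (10xxxxxx ✓), payload 001101.
Byte 4: 0x89 = 10001001 (10xxxxxx ✓), payload 001001.
Concatenate: 000010000001101001001 = 0x10349 (21 bits → U+10349).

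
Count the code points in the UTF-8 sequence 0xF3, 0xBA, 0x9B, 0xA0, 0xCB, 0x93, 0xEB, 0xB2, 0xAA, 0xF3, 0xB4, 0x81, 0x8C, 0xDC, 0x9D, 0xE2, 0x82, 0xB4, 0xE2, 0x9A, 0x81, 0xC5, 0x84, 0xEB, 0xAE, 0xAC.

Byte at offset 0: 0xF3 = 11110011 → 4-byte char (#1). Advance 4.
Byte at offset 4: 0xCB = 11001011 → 2-byte char (#2). Advance 2.
Byte at offset 6: 0xEB = 11101011 → 3-byte char (#3). Advance 3.
Byte at offset 9: 0xF3 = 11110011 → 4-byte char (#4). Advance 4.
Byte at offset 13: 0xDC = 11011100 → 2-byte char (#5). Advance 2.
Byte at offset 15: 0xE2 = 11100010 → 3-byte char (#6). Advance 3.
Byte at offset 18: 0xE2 = 11100010 → 3-byte char (#7). Advance 3.
Byte at offset 21: 0xC5 = 11000101 → 2-byte char (#8). Advance 2.
Byte at offset 23: 0xEB = 11101011 → 3-byte char (#9). Advance 3.
Reached end at offset 26 after 9 code points.

9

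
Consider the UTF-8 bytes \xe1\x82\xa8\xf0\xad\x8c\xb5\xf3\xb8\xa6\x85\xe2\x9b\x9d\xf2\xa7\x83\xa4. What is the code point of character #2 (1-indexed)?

U+2D335

Offset 0: leading byte 0xE1 = 11100001 → 3-byte char #1 = E1 82 A8.
Offset 3: leading byte 0xF0 = 11110000 → 4-byte char #2 = F0 AD 8C B5.
Leading byte 0xF0 = 11110000 matches 11110xxx → 4-byte sequence.
Byte 1: 0xF0 = 11110000, payload 000 (3 bits).
Byte 2: 0xAD = 10101101 (10xxxxxx ✓), payload 101101.
Byte 3: 0x8C = 10001100 (10xxxxxx ✓), payload 001100.
Byte 4: 0xB5 = 10110101 (10xxxxxx ✓), payload 110101.
Concatenate: 000101101001100110101 = 0x2D335 (21 bits → U+2D335).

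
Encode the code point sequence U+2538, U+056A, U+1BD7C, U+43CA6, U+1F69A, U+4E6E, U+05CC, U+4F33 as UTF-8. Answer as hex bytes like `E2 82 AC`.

E2 94 B8 D5 AA F0 9B B5 BC F1 83 B2 A6 F0 9F 9A 9A E4 B9 AE D7 8C E4 BC B3

U+2538: 3-byte form → E2 94 B8.
U+056A: 2-byte form → D5 AA.
U+1BD7C: 4-byte form → F0 9B B5 BC.
U+43CA6: 4-byte form → F1 83 B2 A6.
U+1F69A: 4-byte form → F0 9F 9A 9A.
U+4E6E: 3-byte form → E4 B9 AE.
U+05CC: 2-byte form → D7 8C.
U+4F33: 3-byte form → E4 BC B3.
Concatenated (25 bytes): E2 94 B8 D5 AA F0 9B B5 BC F1 83 B2 A6 F0 9F 9A 9A E4 B9 AE D7 8C E4 BC B3.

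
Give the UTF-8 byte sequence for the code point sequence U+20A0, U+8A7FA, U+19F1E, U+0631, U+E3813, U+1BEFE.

E2 82 A0 F2 8A 9F BA F0 99 BC 9E D8 B1 F3 A3 A0 93 F0 9B BB BE

U+20A0: 3-byte form → E2 82 A0.
U+8A7FA: 4-byte form → F2 8A 9F BA.
U+19F1E: 4-byte form → F0 99 BC 9E.
U+0631: 2-byte form → D8 B1.
U+E3813: 4-byte form → F3 A3 A0 93.
U+1BEFE: 4-byte form → F0 9B BB BE.
Concatenated (21 bytes): E2 82 A0 F2 8A 9F BA F0 99 BC 9E D8 B1 F3 A3 A0 93 F0 9B BB BE.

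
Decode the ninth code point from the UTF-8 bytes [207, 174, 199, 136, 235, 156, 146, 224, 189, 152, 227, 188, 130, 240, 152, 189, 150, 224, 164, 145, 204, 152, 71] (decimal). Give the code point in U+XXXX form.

U+0047

Offset 0: leading byte 0xCF = 11001111 → 2-byte char #1 = CF AE.
Offset 2: leading byte 0xC7 = 11000111 → 2-byte char #2 = C7 88.
Offset 4: leading byte 0xEB = 11101011 → 3-byte char #3 = EB 9C 92.
Offset 7: leading byte 0xE0 = 11100000 → 3-byte char #4 = E0 BD 98.
Offset 10: leading byte 0xE3 = 11100011 → 3-byte char #5 = E3 BC 82.
Offset 13: leading byte 0xF0 = 11110000 → 4-byte char #6 = F0 98 BD 96.
Offset 17: leading byte 0xE0 = 11100000 → 3-byte char #7 = E0 A4 91.
Offset 20: leading byte 0xCC = 11001100 → 2-byte char #8 = CC 98.
Offset 22: leading byte 0x47 = 01000111 → 1-byte char #9 = 47.
Leading byte 0x47 = 01000111 matches 0xxxxxxx → 1-byte sequence.
Byte 1: 0x47 = 01000111, payload 1000111 (7 bits).
Concatenate: 1000111 = 0x47 (7 bits → U+0047).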